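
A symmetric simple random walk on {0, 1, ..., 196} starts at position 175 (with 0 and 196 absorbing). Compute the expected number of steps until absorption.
E[τ | X_0 = 175] = 3675

Let v_k = E[τ | X_0 = k]. Boundary: v_0 = v_196 = 0. Recurrence: v_k = 1 + (v_{k-1} + v_{k+1})/2 for 1 ≤ k ≤ 195. The particular solution to v_k − (v_{k-1} + v_{k+1})/2 = 1 is v_k = −k^2. Adding homogeneous solution A + B k and matching boundaries gives v_k = k (196 − k). Substituting k = 175: v_175 = 175 · 21 = 3675.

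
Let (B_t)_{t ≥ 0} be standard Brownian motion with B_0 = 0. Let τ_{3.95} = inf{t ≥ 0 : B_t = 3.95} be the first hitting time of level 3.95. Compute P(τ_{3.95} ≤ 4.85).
P(τ_{3.95} ≤ 4.85) = 2(1 − Φ(3.95/√4.85)) = 2(1 − Φ(1.7936)) ≈ 0.0729

By the reflection principle for standard BM, P(τ_b ≤ t) = 2 · P(B_t ≥ b). Since B_t ~ N(0, t), P(B_t ≥ 3.95) = 1 − Φ(3.95/√t) = 1 − Φ(3.95/√4.85) = 1 − Φ(1.7936) ≈ 0.03644. Doubling: P(τ_{3.95} ≤ 4.85) ≈ 2 · 0.03644 = 0.07288 ≈ 0.0729.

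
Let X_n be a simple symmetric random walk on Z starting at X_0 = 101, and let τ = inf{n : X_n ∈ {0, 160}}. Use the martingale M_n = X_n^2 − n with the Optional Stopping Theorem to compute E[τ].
E[τ] = 5959

M_n = X_n^2 − n is a martingale (since E[X_{n+1}^2 | F_n] = X_n^2 + 1). By OST (τ has finite mean in a bounded region), E[M_τ] = E[M_0] = X_0^2 − 0 = 101^2 = 10201. Also E[M_τ] = E[X_τ^2] − E[τ]. The walk exits at 0 or 160, with P(hit 160 first) = 101/160, so E[X_τ^2] = 160^2 · 101/160 + 0 = 16160. Thus E[τ] = E[X_τ^2] − E[M_τ] = 16160 − 10201 = 5959 = 101(160 − 101) = 5959.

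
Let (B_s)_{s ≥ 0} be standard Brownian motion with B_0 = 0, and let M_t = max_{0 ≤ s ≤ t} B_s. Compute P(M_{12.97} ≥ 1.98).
P(M_{12.97} ≥ 1.98) = 2·P(B_{12.97} ≥ 1.98) = 2(1 − Φ(1.98/√12.97)) ≈ 0.5825

By the reflection principle for Brownian motion, P(M_t ≥ a) = 2 · P(B_t ≥ a) for a ≥ 0. Since B_t ~ N(0, t), P(B_t ≥ 1.98) = 1 − Φ(1.98/√t) = 1 − Φ(1.98/√12.97) = 1 − Φ(0.5498). So
  P(M_{12.97} ≥ 1.98) = 2(1 − Φ(0.5498)) ≈ 0.5825.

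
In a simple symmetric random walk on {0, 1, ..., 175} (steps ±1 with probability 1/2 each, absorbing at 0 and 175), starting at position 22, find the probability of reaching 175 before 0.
P(hit 175 before 0) = 22/175

Let u_k = P(hit 175 before 0 | start at k). Then u_0 = 0, u_175 = 1, and u_k = u_{k-1}/2 + u_{k+1}/2 for 1 ≤ k ≤ 174. This harmonic recurrence is solved by u_k = k/175, giving u_22 = 22/175.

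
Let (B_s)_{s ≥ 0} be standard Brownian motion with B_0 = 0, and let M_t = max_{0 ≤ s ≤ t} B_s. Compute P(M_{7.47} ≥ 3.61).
P(M_{7.47} ≥ 3.61) = 2·P(B_{7.47} ≥ 3.61) = 2(1 − Φ(3.61/√7.47)) ≈ 0.1866

By the reflection principle for Brownian motion, P(M_t ≥ a) = 2 · P(B_t ≥ a) for a ≥ 0. Since B_t ~ N(0, t), P(B_t ≥ 3.61) = 1 − Φ(3.61/√t) = 1 − Φ(3.61/√7.47) = 1 − Φ(1.3208). So
  P(M_{7.47} ≥ 3.61) = 2(1 − Φ(1.3208)) ≈ 0.1866.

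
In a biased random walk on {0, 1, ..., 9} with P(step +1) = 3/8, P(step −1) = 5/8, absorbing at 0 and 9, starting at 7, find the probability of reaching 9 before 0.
P(hit 9 before 0) = (1 − (5/3)^7) / (1 − (5/3)^9) = 341721/966721

Let u_k denote P(reach 9 before 0 | start at k). Boundary: u_0 = 0, u_9 = 1. Recurrence: u_k = 3/8·u_{k+1} + 5/8·u_{k-1} for 1 ≤ k ≤ 8. Try u_k = A + B·r^k with r = q/p = (5/8)/(3/8) = 5/3. Substitution satisfies the recurrence; boundary conditions give:
  u_k = (1 − r^k) / (1 − r^N) = (1 − (5/3)^7) / (1 − (5/3)^9) = 341721/966721.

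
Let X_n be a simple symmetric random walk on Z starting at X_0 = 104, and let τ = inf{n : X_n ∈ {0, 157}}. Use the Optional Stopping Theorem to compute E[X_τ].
E[X_τ] = 104

X_n is a martingale and τ is a bounded-mean stopping time (indeed τ is finite a.s. with bounded expectation since the walk is in a bounded region). By the OST, E[X_τ] = E[X_0] = 104. Equivalently: E[X_τ] = 157 · P(hit 157 first) + 0 · P(hit 0 first) = 157 · (104/157) = 104.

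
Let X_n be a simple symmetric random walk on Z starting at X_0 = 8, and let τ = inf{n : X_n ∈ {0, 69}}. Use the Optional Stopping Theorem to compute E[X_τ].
E[X_τ] = 8

X_n is a martingale and τ is a bounded-mean stopping time (indeed τ is finite a.s. with bounded expectation since the walk is in a bounded region). By the OST, E[X_τ] = E[X_0] = 8. Equivalently: E[X_τ] = 69 · P(hit 69 first) + 0 · P(hit 0 first) = 69 · (8/69) = 8.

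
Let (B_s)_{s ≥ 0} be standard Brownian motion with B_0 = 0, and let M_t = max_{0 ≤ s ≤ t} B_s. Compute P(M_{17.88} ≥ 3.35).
P(M_{17.88} ≥ 3.35) = 2·P(B_{17.88} ≥ 3.35) = 2(1 − Φ(3.35/√17.88)) ≈ 0.4282

By the reflection principle for Brownian motion, P(M_t ≥ a) = 2 · P(B_t ≥ a) for a ≥ 0. Since B_t ~ N(0, t), P(B_t ≥ 3.35) = 1 − Φ(3.35/√t) = 1 − Φ(3.35/√17.88) = 1 − Φ(0.7922). So
  P(M_{17.88} ≥ 3.35) = 2(1 − Φ(0.7922)) ≈ 0.4282.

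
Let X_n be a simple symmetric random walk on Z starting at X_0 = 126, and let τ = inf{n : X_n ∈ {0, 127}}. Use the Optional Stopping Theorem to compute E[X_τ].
E[X_τ] = 126

X_n is a martingale and τ is a bounded-mean stopping time (indeed τ is finite a.s. with bounded expectation since the walk is in a bounded region). By the OST, E[X_τ] = E[X_0] = 126. Equivalently: E[X_τ] = 127 · P(hit 127 first) + 0 · P(hit 0 first) = 127 · (126/127) = 126.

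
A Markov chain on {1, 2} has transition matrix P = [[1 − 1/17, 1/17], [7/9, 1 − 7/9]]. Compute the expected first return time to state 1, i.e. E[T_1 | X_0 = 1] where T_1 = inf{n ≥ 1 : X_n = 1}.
E[T_1 | X_0 = 1] = 1/π_1 = 128/119

For an irreducible recurrent Markov chain with stationary distribution π, E[T_i | X_0 = i] = 1/π_i (Kac's formula). Here π_1 = (7/9)/(1/17 + 7/9) = (7/9)/(128/153) = 119/128, so E[T_1 | X_0 = 1] = 1/π_1 = (1/17 + 7/9)/(7/9) = (128/153)/(7/9) = 128/119.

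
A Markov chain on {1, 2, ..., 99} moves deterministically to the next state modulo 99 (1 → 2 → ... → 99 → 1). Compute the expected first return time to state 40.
E[T_40 | X_0 = 40] = 99

The chain cycles deterministically, so starting at state 40 it returns in exactly 99 steps. Equivalently, the stationary distribution is uniform π_j = 1/99 for every state j, so by Kac's formula E[T_40] = 1/π_40 = 99.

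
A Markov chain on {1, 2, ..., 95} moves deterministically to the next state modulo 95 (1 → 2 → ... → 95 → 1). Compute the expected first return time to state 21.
E[T_21 | X_0 = 21] = 95

The chain cycles deterministically, so starting at state 21 it returns in exactly 95 steps. Equivalently, the stationary distribution is uniform π_j = 1/95 for every state j, so by Kac's formula E[T_21] = 1/π_21 = 95.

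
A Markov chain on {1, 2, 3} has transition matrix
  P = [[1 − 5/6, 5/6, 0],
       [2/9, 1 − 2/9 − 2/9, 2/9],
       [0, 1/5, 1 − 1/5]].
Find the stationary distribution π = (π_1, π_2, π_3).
π = (12/107, 45/107, 50/107)

This is a birth-death chain on three states, which satisfies detailed balance: π_1 · P_{12} = π_2 · P_{21} and π_2 · P_{23} = π_3 · P_{32}.
From π_1 · 5/6 = π_2 · 2/9: π_2/π_1 = (5/6)/(2/9) = 15/4.
From π_2 · 2/9 = π_3 · 1/5: π_3/π_2 = (2/9)/(1/5) = 10/9.
Take π_1 proportional to 1; then unnormalized π = (1, 15/4, 25/6). Normalize by dividing by the sum 107/12:
  π = (12/107, 45/107, 50/107).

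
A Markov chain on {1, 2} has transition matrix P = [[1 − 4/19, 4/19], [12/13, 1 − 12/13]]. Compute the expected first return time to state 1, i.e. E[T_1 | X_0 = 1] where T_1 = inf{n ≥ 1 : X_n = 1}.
E[T_1 | X_0 = 1] = 1/π_1 = 70/57

For an irreducible recurrent Markov chain with stationary distribution π, E[T_i | X_0 = i] = 1/π_i (Kac's formula). Here π_1 = (12/13)/(4/19 + 12/13) = (12/13)/(280/247) = 57/70, so E[T_1 | X_0 = 1] = 1/π_1 = (4/19 + 12/13)/(12/13) = (280/247)/(12/13) = 70/57.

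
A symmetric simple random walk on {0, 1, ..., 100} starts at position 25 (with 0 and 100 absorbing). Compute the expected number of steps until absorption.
E[τ | X_0 = 25] = 1875

Let v_k = E[τ | X_0 = k]. Boundary: v_0 = v_100 = 0. Recurrence: v_k = 1 + (v_{k-1} + v_{k+1})/2 for 1 ≤ k ≤ 99. The particular solution to v_k − (v_{k-1} + v_{k+1})/2 = 1 is v_k = −k^2. Adding homogeneous solution A + B k and matching boundaries gives v_k = k (100 − k). Substituting k = 25: v_25 = 25 · 75 = 1875.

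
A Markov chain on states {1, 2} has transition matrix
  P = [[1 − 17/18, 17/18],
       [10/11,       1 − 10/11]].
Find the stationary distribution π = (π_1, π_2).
π_1 = 180/367, π_2 = 187/367

Solve πP = π with π_1 + π_2 = 1. From πP = π: π_1 · (1 − 17/18) + π_2 · 10/11 = π_1 ⇒ π_2 · 10/11 = π_1 · 17/18 ⇒ π_2/π_1 = (17/18)/(10/11) = 187/180. Together with π_1 + π_2 = 1:
  π_1 = (10/11)/(17/18 + 10/11) = (10/11)/(367/198) = 180/367,
  π_2 = (17/18)/(17/18 + 10/11) = (17/18)/(367/198) = 187/367.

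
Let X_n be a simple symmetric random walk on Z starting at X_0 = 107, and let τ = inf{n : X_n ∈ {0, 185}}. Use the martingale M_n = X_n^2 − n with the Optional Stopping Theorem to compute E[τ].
E[τ] = 8346

M_n = X_n^2 − n is a martingale (since E[X_{n+1}^2 | F_n] = X_n^2 + 1). By OST (τ has finite mean in a bounded region), E[M_τ] = E[M_0] = X_0^2 − 0 = 107^2 = 11449. Also E[M_τ] = E[X_τ^2] − E[τ]. The walk exits at 0 or 185, with P(hit 185 first) = 107/185, so E[X_τ^2] = 185^2 · 107/185 + 0 = 19795. Thus E[τ] = E[X_τ^2] − E[M_τ] = 19795 − 11449 = 8346 = 107(185 − 107) = 8346.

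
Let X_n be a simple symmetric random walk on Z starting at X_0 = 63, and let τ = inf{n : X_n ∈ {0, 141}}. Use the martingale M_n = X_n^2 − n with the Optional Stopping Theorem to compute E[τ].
E[τ] = 4914

M_n = X_n^2 − n is a martingale (since E[X_{n+1}^2 | F_n] = X_n^2 + 1). By OST (τ has finite mean in a bounded region), E[M_τ] = E[M_0] = X_0^2 − 0 = 63^2 = 3969. Also E[M_τ] = E[X_τ^2] − E[τ]. The walk exits at 0 or 141, with P(hit 141 first) = 63/141, so E[X_τ^2] = 141^2 · 63/141 + 0 = 8883. Thus E[τ] = E[X_τ^2] − E[M_τ] = 8883 − 3969 = 4914 = 63(141 − 63) = 4914.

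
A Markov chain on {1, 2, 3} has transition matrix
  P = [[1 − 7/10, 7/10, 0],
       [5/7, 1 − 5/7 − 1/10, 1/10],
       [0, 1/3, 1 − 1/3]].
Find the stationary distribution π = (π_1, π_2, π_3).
π = (500/1137, 490/1137, 49/379)

This is a birth-death chain on three states, which satisfies detailed balance: π_1 · P_{12} = π_2 · P_{21} and π_2 · P_{23} = π_3 · P_{32}.
From π_1 · 7/10 = π_2 · 5/7: π_2/π_1 = (7/10)/(5/7) = 49/50.
From π_2 · 1/10 = π_3 · 1/3: π_3/π_2 = (1/10)/(1/3) = 3/10.
Take π_1 proportional to 1; then unnormalized π = (1, 49/50, 147/500). Normalize by dividing by the sum 1137/500:
  π = (500/1137, 490/1137, 49/379).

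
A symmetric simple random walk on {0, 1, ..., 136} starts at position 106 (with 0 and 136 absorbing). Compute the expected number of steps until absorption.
E[τ | X_0 = 106] = 3180

Let v_k = E[τ | X_0 = k]. Boundary: v_0 = v_136 = 0. Recurrence: v_k = 1 + (v_{k-1} + v_{k+1})/2 for 1 ≤ k ≤ 135. The particular solution to v_k − (v_{k-1} + v_{k+1})/2 = 1 is v_k = −k^2. Adding homogeneous solution A + B k and matching boundaries gives v_k = k (136 − k). Substituting k = 106: v_106 = 106 · 30 = 3180.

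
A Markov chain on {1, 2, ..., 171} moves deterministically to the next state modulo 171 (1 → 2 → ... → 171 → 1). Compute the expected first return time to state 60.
E[T_60 | X_0 = 60] = 171

The chain cycles deterministically, so starting at state 60 it returns in exactly 171 steps. Equivalently, the stationary distribution is uniform π_j = 1/171 for every state j, so by Kac's formula E[T_60] = 1/π_60 = 171.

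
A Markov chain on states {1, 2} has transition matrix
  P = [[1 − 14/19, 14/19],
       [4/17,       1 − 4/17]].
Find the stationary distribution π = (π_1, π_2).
π_1 = 38/157, π_2 = 119/157

Solve πP = π with π_1 + π_2 = 1. From πP = π: π_1 · (1 − 14/19) + π_2 · 4/17 = π_1 ⇒ π_2 · 4/17 = π_1 · 14/19 ⇒ π_2/π_1 = (14/19)/(4/17) = 119/38. Together with π_1 + π_2 = 1:
  π_1 = (4/17)/(14/19 + 4/17) = (4/17)/(314/323) = 38/157,
  π_2 = (14/19)/(14/19 + 4/17) = (14/19)/(314/323) = 119/157.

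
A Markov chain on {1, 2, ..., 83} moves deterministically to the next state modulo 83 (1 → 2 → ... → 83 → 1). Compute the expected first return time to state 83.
E[T_83 | X_0 = 83] = 83

The chain cycles deterministically, so starting at state 83 it returns in exactly 83 steps. Equivalently, the stationary distribution is uniform π_j = 1/83 for every state j, so by Kac's formula E[T_83] = 1/π_83 = 83.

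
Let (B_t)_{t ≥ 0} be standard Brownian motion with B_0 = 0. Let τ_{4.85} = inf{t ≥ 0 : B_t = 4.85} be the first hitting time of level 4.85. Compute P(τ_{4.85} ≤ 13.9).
P(τ_{4.85} ≤ 13.9) = 2(1 − Φ(4.85/√13.9)) = 2(1 − Φ(1.3009)) ≈ 0.1933

By the reflection principle for standard BM, P(τ_b ≤ t) = 2 · P(B_t ≥ b). Since B_t ~ N(0, t), P(B_t ≥ 4.85) = 1 − Φ(4.85/√t) = 1 − Φ(4.85/√13.9) = 1 − Φ(1.3009) ≈ 0.09665. Doubling: P(τ_{4.85} ≤ 13.9) ≈ 2 · 0.09665 = 0.19330 ≈ 0.1933.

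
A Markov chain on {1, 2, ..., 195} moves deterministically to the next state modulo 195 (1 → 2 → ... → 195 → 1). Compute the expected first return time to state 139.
E[T_139 | X_0 = 139] = 195

The chain cycles deterministically, so starting at state 139 it returns in exactly 195 steps. Equivalently, the stationary distribution is uniform π_j = 1/195 for every state j, so by Kac's formula E[T_139] = 1/π_139 = 195.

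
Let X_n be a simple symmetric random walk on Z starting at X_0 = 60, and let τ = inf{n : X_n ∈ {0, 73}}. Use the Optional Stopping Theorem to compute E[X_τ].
E[X_τ] = 60

X_n is a martingale and τ is a bounded-mean stopping time (indeed τ is finite a.s. with bounded expectation since the walk is in a bounded region). By the OST, E[X_τ] = E[X_0] = 60. Equivalently: E[X_τ] = 73 · P(hit 73 first) + 0 · P(hit 0 first) = 73 · (60/73) = 60.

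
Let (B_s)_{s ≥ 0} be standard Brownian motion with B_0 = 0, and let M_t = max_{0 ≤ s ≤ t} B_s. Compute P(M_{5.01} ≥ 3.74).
P(M_{5.01} ≥ 3.74) = 2·P(B_{5.01} ≥ 3.74) = 2(1 − Φ(3.74/√5.01)) ≈ 0.0947

By the reflection principle for Brownian motion, P(M_t ≥ a) = 2 · P(B_t ≥ a) for a ≥ 0. Since B_t ~ N(0, t), P(B_t ≥ 3.74) = 1 − Φ(3.74/√t) = 1 − Φ(3.74/√5.01) = 1 − Φ(1.6709). So
  P(M_{5.01} ≥ 3.74) = 2(1 − Φ(1.6709)) ≈ 0.0947.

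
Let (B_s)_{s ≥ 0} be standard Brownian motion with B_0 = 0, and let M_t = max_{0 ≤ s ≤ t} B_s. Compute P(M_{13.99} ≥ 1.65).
P(M_{13.99} ≥ 1.65) = 2·P(B_{13.99} ≥ 1.65) = 2(1 − Φ(1.65/√13.99)) ≈ 0.6591

By the reflection principle for Brownian motion, P(M_t ≥ a) = 2 · P(B_t ≥ a) for a ≥ 0. Since B_t ~ N(0, t), P(B_t ≥ 1.65) = 1 − Φ(1.65/√t) = 1 − Φ(1.65/√13.99) = 1 − Φ(0.4411). So
  P(M_{13.99} ≥ 1.65) = 2(1 − Φ(0.4411)) ≈ 0.6591.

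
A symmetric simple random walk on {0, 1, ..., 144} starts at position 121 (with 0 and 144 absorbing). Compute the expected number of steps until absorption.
E[τ | X_0 = 121] = 2783

Let v_k = E[τ | X_0 = k]. Boundary: v_0 = v_144 = 0. Recurrence: v_k = 1 + (v_{k-1} + v_{k+1})/2 for 1 ≤ k ≤ 143. The particular solution to v_k − (v_{k-1} + v_{k+1})/2 = 1 is v_k = −k^2. Adding homogeneous solution A + B k and matching boundaries gives v_k = k (144 − k). Substituting k = 121: v_121 = 121 · 23 = 2783.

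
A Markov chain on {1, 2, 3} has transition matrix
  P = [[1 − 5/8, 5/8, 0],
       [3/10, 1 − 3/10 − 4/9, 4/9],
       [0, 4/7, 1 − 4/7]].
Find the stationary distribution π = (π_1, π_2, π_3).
π = (27/127, 225/508, 175/508)

This is a birth-death chain on three states, which satisfies detailed balance: π_1 · P_{12} = π_2 · P_{21} and π_2 · P_{23} = π_3 · P_{32}.
From π_1 · 5/8 = π_2 · 3/10: π_2/π_1 = (5/8)/(3/10) = 25/12.
From π_2 · 4/9 = π_3 · 4/7: π_3/π_2 = (4/9)/(4/7) = 7/9.
Take π_1 proportional to 1; then unnormalized π = (1, 25/12, 175/108). Normalize by dividing by the sum 127/27:
  π = (27/127, 225/508, 175/508).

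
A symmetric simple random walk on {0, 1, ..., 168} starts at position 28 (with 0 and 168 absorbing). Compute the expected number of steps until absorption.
E[τ | X_0 = 28] = 3920

Let v_k = E[τ | X_0 = k]. Boundary: v_0 = v_168 = 0. Recurrence: v_k = 1 + (v_{k-1} + v_{k+1})/2 for 1 ≤ k ≤ 167. The particular solution to v_k − (v_{k-1} + v_{k+1})/2 = 1 is v_k = −k^2. Adding homogeneous solution A + B k and matching boundaries gives v_k = k (168 − k). Substituting k = 28: v_28 = 28 · 140 = 3920.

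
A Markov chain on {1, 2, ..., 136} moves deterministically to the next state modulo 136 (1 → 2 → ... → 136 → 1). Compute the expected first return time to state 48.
E[T_48 | X_0 = 48] = 136

The chain cycles deterministically, so starting at state 48 it returns in exactly 136 steps. Equivalently, the stationary distribution is uniform π_j = 1/136 for every state j, so by Kac's formula E[T_48] = 1/π_48 = 136.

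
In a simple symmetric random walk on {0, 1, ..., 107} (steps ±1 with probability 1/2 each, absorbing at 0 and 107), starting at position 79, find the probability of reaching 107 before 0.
P(hit 107 before 0) = 79/107

Let u_k = P(hit 107 before 0 | start at k). Then u_0 = 0, u_107 = 1, and u_k = u_{k-1}/2 + u_{k+1}/2 for 1 ≤ k ≤ 106. This harmonic recurrence is solved by u_k = k/107, giving u_79 = 79/107.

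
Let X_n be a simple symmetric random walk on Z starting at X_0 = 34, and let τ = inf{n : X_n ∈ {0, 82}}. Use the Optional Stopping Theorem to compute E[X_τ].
E[X_τ] = 34

X_n is a martingale and τ is a bounded-mean stopping time (indeed τ is finite a.s. with bounded expectation since the walk is in a bounded region). By the OST, E[X_τ] = E[X_0] = 34. Equivalently: E[X_τ] = 82 · P(hit 82 first) + 0 · P(hit 0 first) = 82 · (34/82) = 34.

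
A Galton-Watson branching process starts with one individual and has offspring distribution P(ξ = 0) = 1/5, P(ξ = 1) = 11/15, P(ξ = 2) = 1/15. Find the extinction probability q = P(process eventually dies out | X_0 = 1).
q = 1

Mean offspring μ = 0·1/5 + 1·11/15 + 2·1/15 = 13/15 ≤ 1. For μ ≤ 1 with offspring not concentrated at 1, the Galton-Watson process goes extinct almost surely, so q = 1.
(Algebraic check: The pgf is f(s) = 1/5 + 11/15·s + 1/15·s². The extinction probability q is the smallest fixed point of f in [0, 1]. Setting s = f(s):
  1/15·s² + (11/15 − 1)·s + 1/5 = 0
  1/15·s² − (1/5 + 1/15)·s + 1/5 = 0
which factors as (s − 1)·(1/15·s − 1/5) = 0, giving roots s = 1 and s = (1/5)/(1/15) = 3. Since 3 ≥ 1, the smallest root in [0, 1] is s = 1.)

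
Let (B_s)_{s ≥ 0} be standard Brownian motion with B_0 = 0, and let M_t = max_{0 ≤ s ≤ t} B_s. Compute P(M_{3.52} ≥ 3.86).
P(M_{3.52} ≥ 3.86) = 2·P(B_{3.52} ≥ 3.86) = 2(1 − Φ(3.86/√3.52)) ≈ 0.0396

By the reflection principle for Brownian motion, P(M_t ≥ a) = 2 · P(B_t ≥ a) for a ≥ 0. Since B_t ~ N(0, t), P(B_t ≥ 3.86) = 1 − Φ(3.86/√t) = 1 − Φ(3.86/√3.52) = 1 − Φ(2.0574). So
  P(M_{3.52} ≥ 3.86) = 2(1 − Φ(2.0574)) ≈ 0.0396.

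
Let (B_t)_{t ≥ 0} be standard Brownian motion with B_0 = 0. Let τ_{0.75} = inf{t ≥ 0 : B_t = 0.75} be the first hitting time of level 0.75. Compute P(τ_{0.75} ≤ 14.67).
P(τ_{0.75} ≤ 14.67) = 2(1 − Φ(0.75/√14.67)) = 2(1 − Φ(0.1958)) ≈ 0.8448

By the reflection principle for standard BM, P(τ_b ≤ t) = 2 · P(B_t ≥ b). Since B_t ~ N(0, t), P(B_t ≥ 0.75) = 1 − Φ(0.75/√t) = 1 − Φ(0.75/√14.67) = 1 − Φ(0.1958) ≈ 0.42238. Doubling: P(τ_{0.75} ≤ 14.67) ≈ 2 · 0.42238 = 0.84476 ≈ 0.8448.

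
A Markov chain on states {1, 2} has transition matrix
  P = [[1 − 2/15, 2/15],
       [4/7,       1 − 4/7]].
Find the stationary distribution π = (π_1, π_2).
π_1 = 30/37, π_2 = 7/37

Solve πP = π with π_1 + π_2 = 1. From πP = π: π_1 · (1 − 2/15) + π_2 · 4/7 = π_1 ⇒ π_2 · 4/7 = π_1 · 2/15 ⇒ π_2/π_1 = (2/15)/(4/7) = 7/30. Together with π_1 + π_2 = 1:
  π_1 = (4/7)/(2/15 + 4/7) = (4/7)/(74/105) = 30/37,
  π_2 = (2/15)/(2/15 + 4/7) = (2/15)/(74/105) = 7/37.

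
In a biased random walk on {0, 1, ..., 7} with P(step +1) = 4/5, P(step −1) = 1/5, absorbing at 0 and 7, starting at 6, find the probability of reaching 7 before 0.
P(hit 7 before 0) = (1 − (1/4)^6) / (1 − (1/4)^7) = 5460/5461

Let u_k denote P(reach 7 before 0 | start at k). Boundary: u_0 = 0, u_7 = 1. Recurrence: u_k = 4/5·u_{k+1} + 1/5·u_{k-1} for 1 ≤ k ≤ 6. Try u_k = A + B·r^k with r = q/p = (1/5)/(4/5) = 1/4. Substitution satisfies the recurrence; boundary conditions give:
  u_k = (1 − r^k) / (1 − r^N) = (1 − (1/4)^6) / (1 − (1/4)^7) = 5460/5461.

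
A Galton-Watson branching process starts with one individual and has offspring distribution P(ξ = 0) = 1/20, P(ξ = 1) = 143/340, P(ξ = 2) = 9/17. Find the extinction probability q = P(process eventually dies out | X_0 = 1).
q = 17/180

The pgf is f(s) = 1/20 + 143/340·s + 9/17·s². The extinction probability q is the smallest fixed point of f in [0, 1]. Setting s = f(s):
  9/17·s² + (143/340 − 1)·s + 1/20 = 0
  9/17·s² − (1/20 + 9/17)·s + 1/20 = 0
which factors as (s − 1)·(9/17·s − 1/20) = 0, giving roots s = 1 and s = (1/20)/(9/17) = 17/180.
Mean offspring μ = 143/340 + 2·9/17 = 503/340 > 1 (supercritical), so q < 1. The extinction probability is the smaller root: q = (1/20)/(9/17) = 17/180.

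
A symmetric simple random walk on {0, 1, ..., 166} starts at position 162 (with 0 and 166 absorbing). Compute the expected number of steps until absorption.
E[τ | X_0 = 162] = 648

Let v_k = E[τ | X_0 = k]. Boundary: v_0 = v_166 = 0. Recurrence: v_k = 1 + (v_{k-1} + v_{k+1})/2 for 1 ≤ k ≤ 165. The particular solution to v_k − (v_{k-1} + v_{k+1})/2 = 1 is v_k = −k^2. Adding homogeneous solution A + B k and matching boundaries gives v_k = k (166 − k). Substituting k = 162: v_162 = 162 · 4 = 648.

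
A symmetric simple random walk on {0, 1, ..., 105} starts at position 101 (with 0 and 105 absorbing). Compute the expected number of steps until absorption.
E[τ | X_0 = 101] = 404

Let v_k = E[τ | X_0 = k]. Boundary: v_0 = v_105 = 0. Recurrence: v_k = 1 + (v_{k-1} + v_{k+1})/2 for 1 ≤ k ≤ 104. The particular solution to v_k − (v_{k-1} + v_{k+1})/2 = 1 is v_k = −k^2. Adding homogeneous solution A + B k and matching boundaries gives v_k = k (105 − k). Substituting k = 101: v_101 = 101 · 4 = 404.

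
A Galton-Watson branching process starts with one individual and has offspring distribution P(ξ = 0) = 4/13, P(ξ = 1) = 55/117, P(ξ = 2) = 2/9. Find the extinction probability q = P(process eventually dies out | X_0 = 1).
q = 1

Mean offspring μ = 0·4/13 + 1·55/117 + 2·2/9 = 107/117 ≤ 1. For μ ≤ 1 with offspring not concentrated at 1, the Galton-Watson process goes extinct almost surely, so q = 1.
(Algebraic check: The pgf is f(s) = 4/13 + 55/117·s + 2/9·s². The extinction probability q is the smallest fixed point of f in [0, 1]. Setting s = f(s):
  2/9·s² + (55/117 − 1)·s + 4/13 = 0
  2/9·s² − (4/13 + 2/9)·s + 4/13 = 0
which factors as (s − 1)·(2/9·s − 4/13) = 0, giving roots s = 1 and s = (4/13)/(2/9) = 18/13. Since 18/13 ≥ 1, the smallest root in [0, 1] is s = 1.)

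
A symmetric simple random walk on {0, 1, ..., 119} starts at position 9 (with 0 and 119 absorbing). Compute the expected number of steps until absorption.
E[τ | X_0 = 9] = 990

Let v_k = E[τ | X_0 = k]. Boundary: v_0 = v_119 = 0. Recurrence: v_k = 1 + (v_{k-1} + v_{k+1})/2 for 1 ≤ k ≤ 118. The particular solution to v_k − (v_{k-1} + v_{k+1})/2 = 1 is v_k = −k^2. Adding homogeneous solution A + B k and matching boundaries gives v_k = k (119 − k). Substituting k = 9: v_9 = 9 · 110 = 990.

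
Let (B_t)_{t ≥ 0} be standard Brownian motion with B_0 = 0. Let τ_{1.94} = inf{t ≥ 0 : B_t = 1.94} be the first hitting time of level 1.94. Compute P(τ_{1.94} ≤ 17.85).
P(τ_{1.94} ≤ 17.85) = 2(1 − Φ(1.94/√17.85)) = 2(1 − Φ(0.4592)) ≈ 0.6461

By the reflection principle for standard BM, P(τ_b ≤ t) = 2 · P(B_t ≥ b). Since B_t ~ N(0, t), P(B_t ≥ 1.94) = 1 − Φ(1.94/√t) = 1 − Φ(1.94/√17.85) = 1 − Φ(0.4592) ≈ 0.32305. Doubling: P(τ_{1.94} ≤ 17.85) ≈ 2 · 0.32305 = 0.64610 ≈ 0.6461.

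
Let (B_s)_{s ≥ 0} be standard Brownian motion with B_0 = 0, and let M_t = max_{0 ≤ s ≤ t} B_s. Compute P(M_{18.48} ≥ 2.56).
P(M_{18.48} ≥ 2.56) = 2·P(B_{18.48} ≥ 2.56) = 2(1 − Φ(2.56/√18.48)) ≈ 0.5515

By the reflection principle for Brownian motion, P(M_t ≥ a) = 2 · P(B_t ≥ a) for a ≥ 0. Since B_t ~ N(0, t), P(B_t ≥ 2.56) = 1 − Φ(2.56/√t) = 1 − Φ(2.56/√18.48) = 1 − Φ(0.5955). So
  P(M_{18.48} ≥ 2.56) = 2(1 − Φ(0.5955)) ≈ 0.5515.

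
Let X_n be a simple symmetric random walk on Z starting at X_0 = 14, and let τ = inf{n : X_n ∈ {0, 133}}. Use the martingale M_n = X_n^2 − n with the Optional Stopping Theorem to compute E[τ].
E[τ] = 1666

M_n = X_n^2 − n is a martingale (since E[X_{n+1}^2 | F_n] = X_n^2 + 1). By OST (τ has finite mean in a bounded region), E[M_τ] = E[M_0] = X_0^2 − 0 = 14^2 = 196. Also E[M_τ] = E[X_τ^2] − E[τ]. The walk exits at 0 or 133, with P(hit 133 first) = 14/133, so E[X_τ^2] = 133^2 · 14/133 + 0 = 1862. Thus E[τ] = E[X_τ^2] − E[M_τ] = 1862 − 196 = 1666 = 14(133 − 14) = 1666.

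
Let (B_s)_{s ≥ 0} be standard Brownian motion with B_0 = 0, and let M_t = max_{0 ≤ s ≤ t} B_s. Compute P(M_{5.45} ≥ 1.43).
P(M_{5.45} ≥ 1.43) = 2·P(B_{5.45} ≥ 1.43) = 2(1 − Φ(1.43/√5.45)) ≈ 0.5402

By the reflection principle for Brownian motion, P(M_t ≥ a) = 2 · P(B_t ≥ a) for a ≥ 0. Since B_t ~ N(0, t), P(B_t ≥ 1.43) = 1 − Φ(1.43/√t) = 1 − Φ(1.43/√5.45) = 1 − Φ(0.6125). So
  P(M_{5.45} ≥ 1.43) = 2(1 − Φ(0.6125)) ≈ 0.5402.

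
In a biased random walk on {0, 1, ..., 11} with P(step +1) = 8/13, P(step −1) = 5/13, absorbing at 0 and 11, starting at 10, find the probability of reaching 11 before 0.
P(hit 11 before 0) = (1 − (5/8)^10) / (1 − (5/8)^11) = 2837269864/2847035489

Let u_k denote P(reach 11 before 0 | start at k). Boundary: u_0 = 0, u_11 = 1. Recurrence: u_k = 8/13·u_{k+1} + 5/13·u_{k-1} for 1 ≤ k ≤ 10. Try u_k = A + B·r^k with r = q/p = (5/13)/(8/13) = 5/8. Substitution satisfies the recurrence; boundary conditions give:
  u_k = (1 − r^k) / (1 − r^N) = (1 − (5/8)^10) / (1 − (5/8)^11) = 2837269864/2847035489.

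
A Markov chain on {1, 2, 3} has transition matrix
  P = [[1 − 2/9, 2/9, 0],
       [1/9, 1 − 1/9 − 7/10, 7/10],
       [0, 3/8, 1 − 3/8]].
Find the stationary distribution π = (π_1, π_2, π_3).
π = (15/101, 30/101, 56/101)

This is a birth-death chain on three states, which satisfies detailed balance: π_1 · P_{12} = π_2 · P_{21} and π_2 · P_{23} = π_3 · P_{32}.
From π_1 · 2/9 = π_2 · 1/9: π_2/π_1 = (2/9)/(1/9) = 2.
From π_2 · 7/10 = π_3 · 3/8: π_3/π_2 = (7/10)/(3/8) = 28/15.
Take π_1 proportional to 1; then unnormalized π = (1, 2, 56/15). Normalize by dividing by the sum 101/15:
  π = (15/101, 30/101, 56/101).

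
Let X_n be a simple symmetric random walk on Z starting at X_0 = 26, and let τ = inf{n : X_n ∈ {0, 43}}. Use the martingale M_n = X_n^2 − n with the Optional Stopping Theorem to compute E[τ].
E[τ] = 442

M_n = X_n^2 − n is a martingale (since E[X_{n+1}^2 | F_n] = X_n^2 + 1). By OST (τ has finite mean in a bounded region), E[M_τ] = E[M_0] = X_0^2 − 0 = 26^2 = 676. Also E[M_τ] = E[X_τ^2] − E[τ]. The walk exits at 0 or 43, with P(hit 43 first) = 26/43, so E[X_τ^2] = 43^2 · 26/43 + 0 = 1118. Thus E[τ] = E[X_τ^2] − E[M_τ] = 1118 − 676 = 442 = 26(43 − 26) = 442.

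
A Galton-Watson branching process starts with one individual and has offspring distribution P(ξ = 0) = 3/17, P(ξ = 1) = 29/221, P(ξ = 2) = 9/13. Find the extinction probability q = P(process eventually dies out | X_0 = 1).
q = 13/51

The pgf is f(s) = 3/17 + 29/221·s + 9/13·s². The extinction probability q is the smallest fixed point of f in [0, 1]. Setting s = f(s):
  9/13·s² + (29/221 − 1)·s + 3/17 = 0
  9/13·s² − (3/17 + 9/13)·s + 3/17 = 0
which factors as (s − 1)·(9/13·s − 3/17) = 0, giving roots s = 1 and s = (3/17)/(9/13) = 13/51.
Mean offspring μ = 29/221 + 2·9/13 = 335/221 > 1 (supercritical), so q < 1. The extinction probability is the smaller root: q = (3/17)/(9/13) = 13/51.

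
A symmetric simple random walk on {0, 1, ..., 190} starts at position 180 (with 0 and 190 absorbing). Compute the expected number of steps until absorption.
E[τ | X_0 = 180] = 1800

Let v_k = E[τ | X_0 = k]. Boundary: v_0 = v_190 = 0. Recurrence: v_k = 1 + (v_{k-1} + v_{k+1})/2 for 1 ≤ k ≤ 189. The particular solution to v_k − (v_{k-1} + v_{k+1})/2 = 1 is v_k = −k^2. Adding homogeneous solution A + B k and matching boundaries gives v_k = k (190 − k). Substituting k = 180: v_180 = 180 · 10 = 1800.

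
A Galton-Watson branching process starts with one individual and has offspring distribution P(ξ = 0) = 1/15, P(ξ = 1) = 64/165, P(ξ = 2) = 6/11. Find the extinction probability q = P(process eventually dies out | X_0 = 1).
q = 11/90

The pgf is f(s) = 1/15 + 64/165·s + 6/11·s². The extinction probability q is the smallest fixed point of f in [0, 1]. Setting s = f(s):
  6/11·s² + (64/165 − 1)·s + 1/15 = 0
  6/11·s² − (1/15 + 6/11)·s + 1/15 = 0
which factors as (s − 1)·(6/11·s − 1/15) = 0, giving roots s = 1 and s = (1/15)/(6/11) = 11/90.
Mean offspring μ = 64/165 + 2·6/11 = 244/165 > 1 (supercritical), so q < 1. The extinction probability is the smaller root: q = (1/15)/(6/11) = 11/90.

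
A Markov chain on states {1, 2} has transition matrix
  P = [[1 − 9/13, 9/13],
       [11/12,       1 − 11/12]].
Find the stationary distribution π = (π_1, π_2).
π_1 = 143/251, π_2 = 108/251

Solve πP = π with π_1 + π_2 = 1. From πP = π: π_1 · (1 − 9/13) + π_2 · 11/12 = π_1 ⇒ π_2 · 11/12 = π_1 · 9/13 ⇒ π_2/π_1 = (9/13)/(11/12) = 108/143. Together with π_1 + π_2 = 1:
  π_1 = (11/12)/(9/13 + 11/12) = (11/12)/(251/156) = 143/251,
  π_2 = (9/13)/(9/13 + 11/12) = (9/13)/(251/156) = 108/251.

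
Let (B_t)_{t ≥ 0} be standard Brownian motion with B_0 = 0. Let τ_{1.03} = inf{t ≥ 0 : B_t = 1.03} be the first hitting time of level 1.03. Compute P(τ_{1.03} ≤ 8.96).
P(τ_{1.03} ≤ 8.96) = 2(1 − Φ(1.03/√8.96)) = 2(1 − Φ(0.3441)) ≈ 0.7308

By the reflection principle for standard BM, P(τ_b ≤ t) = 2 · P(B_t ≥ b). Since B_t ~ N(0, t), P(B_t ≥ 1.03) = 1 − Φ(1.03/√t) = 1 − Φ(1.03/√8.96) = 1 − Φ(0.3441) ≈ 0.36539. Doubling: P(τ_{1.03} ≤ 8.96) ≈ 2 · 0.36539 = 0.73078 ≈ 0.7308.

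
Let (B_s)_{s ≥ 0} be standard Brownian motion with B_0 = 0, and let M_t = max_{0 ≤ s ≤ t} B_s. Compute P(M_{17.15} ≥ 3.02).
P(M_{17.15} ≥ 3.02) = 2·P(B_{17.15} ≥ 3.02) = 2(1 − Φ(3.02/√17.15)) ≈ 0.4659

By the reflection principle for Brownian motion, P(M_t ≥ a) = 2 · P(B_t ≥ a) for a ≥ 0. Since B_t ~ N(0, t), P(B_t ≥ 3.02) = 1 − Φ(3.02/√t) = 1 − Φ(3.02/√17.15) = 1 − Φ(0.7292). So
  P(M_{17.15} ≥ 3.02) = 2(1 − Φ(0.7292)) ≈ 0.4659.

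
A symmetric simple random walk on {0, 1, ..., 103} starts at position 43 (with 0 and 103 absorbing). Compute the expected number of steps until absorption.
E[τ | X_0 = 43] = 2580

Let v_k = E[τ | X_0 = k]. Boundary: v_0 = v_103 = 0. Recurrence: v_k = 1 + (v_{k-1} + v_{k+1})/2 for 1 ≤ k ≤ 102. The particular solution to v_k − (v_{k-1} + v_{k+1})/2 = 1 is v_k = −k^2. Adding homogeneous solution A + B k and matching boundaries gives v_k = k (103 − k). Substituting k = 43: v_43 = 43 · 60 = 2580.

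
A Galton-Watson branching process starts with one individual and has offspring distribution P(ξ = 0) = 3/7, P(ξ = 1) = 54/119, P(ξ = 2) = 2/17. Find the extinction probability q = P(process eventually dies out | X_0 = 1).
q = 1

Mean offspring μ = 0·3/7 + 1·54/119 + 2·2/17 = 82/119 ≤ 1. For μ ≤ 1 with offspring not concentrated at 1, the Galton-Watson process goes extinct almost surely, so q = 1.
(Algebraic check: The pgf is f(s) = 3/7 + 54/119·s + 2/17·s². The extinction probability q is the smallest fixed point of f in [0, 1]. Setting s = f(s):
  2/17·s² + (54/119 − 1)·s + 3/7 = 0
  2/17·s² − (3/7 + 2/17)·s + 3/7 = 0
which factors as (s − 1)·(2/17·s − 3/7) = 0, giving roots s = 1 and s = (3/7)/(2/17) = 51/14. Since 51/14 ≥ 1, the smallest root in [0, 1] is s = 1.)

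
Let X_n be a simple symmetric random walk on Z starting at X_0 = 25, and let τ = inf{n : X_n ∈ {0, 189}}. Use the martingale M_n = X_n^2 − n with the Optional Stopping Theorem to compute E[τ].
E[τ] = 4100

M_n = X_n^2 − n is a martingale (since E[X_{n+1}^2 | F_n] = X_n^2 + 1). By OST (τ has finite mean in a bounded region), E[M_τ] = E[M_0] = X_0^2 − 0 = 25^2 = 625. Also E[M_τ] = E[X_τ^2] − E[τ]. The walk exits at 0 or 189, with P(hit 189 first) = 25/189, so E[X_τ^2] = 189^2 · 25/189 + 0 = 4725. Thus E[τ] = E[X_τ^2] − E[M_τ] = 4725 − 625 = 4100 = 25(189 − 25) = 4100.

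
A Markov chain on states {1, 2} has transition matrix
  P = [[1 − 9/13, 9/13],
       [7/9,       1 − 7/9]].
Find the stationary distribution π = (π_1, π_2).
π_1 = 91/172, π_2 = 81/172

Solve πP = π with π_1 + π_2 = 1. From πP = π: π_1 · (1 − 9/13) + π_2 · 7/9 = π_1 ⇒ π_2 · 7/9 = π_1 · 9/13 ⇒ π_2/π_1 = (9/13)/(7/9) = 81/91. Together with π_1 + π_2 = 1:
  π_1 = (7/9)/(9/13 + 7/9) = (7/9)/(172/117) = 91/172,
  π_2 = (9/13)/(9/13 + 7/9) = (9/13)/(172/117) = 81/172.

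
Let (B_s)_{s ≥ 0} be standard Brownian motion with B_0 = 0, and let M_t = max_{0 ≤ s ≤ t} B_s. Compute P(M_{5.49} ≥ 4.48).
P(M_{5.49} ≥ 4.48) = 2·P(B_{5.49} ≥ 4.48) = 2(1 − Φ(4.48/√5.49)) ≈ 0.0559

By the reflection principle for Brownian motion, P(M_t ≥ a) = 2 · P(B_t ≥ a) for a ≥ 0. Since B_t ~ N(0, t), P(B_t ≥ 4.48) = 1 − Φ(4.48/√t) = 1 − Φ(4.48/√5.49) = 1 − Φ(1.9120). So
  P(M_{5.49} ≥ 4.48) = 2(1 − Φ(1.9120)) ≈ 0.0559.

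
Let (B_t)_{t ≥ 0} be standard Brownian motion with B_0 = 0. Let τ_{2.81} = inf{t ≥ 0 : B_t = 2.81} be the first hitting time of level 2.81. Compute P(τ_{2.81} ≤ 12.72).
P(τ_{2.81} ≤ 12.72) = 2(1 − Φ(2.81/√12.72)) = 2(1 − Φ(0.7879)) ≈ 0.4308

By the reflection principle for standard BM, P(τ_b ≤ t) = 2 · P(B_t ≥ b). Since B_t ~ N(0, t), P(B_t ≥ 2.81) = 1 − Φ(2.81/√t) = 1 − Φ(2.81/√12.72) = 1 − Φ(0.7879) ≈ 0.21538. Doubling: P(τ_{2.81} ≤ 12.72) ≈ 2 · 0.21538 = 0.43076 ≈ 0.4308.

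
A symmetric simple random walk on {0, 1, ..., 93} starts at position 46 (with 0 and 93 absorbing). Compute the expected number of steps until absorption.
E[τ | X_0 = 46] = 2162

Let v_k = E[τ | X_0 = k]. Boundary: v_0 = v_93 = 0. Recurrence: v_k = 1 + (v_{k-1} + v_{k+1})/2 for 1 ≤ k ≤ 92. The particular solution to v_k − (v_{k-1} + v_{k+1})/2 = 1 is v_k = −k^2. Adding homogeneous solution A + B k and matching boundaries gives v_k = k (93 − k). Substituting k = 46: v_46 = 46 · 47 = 2162.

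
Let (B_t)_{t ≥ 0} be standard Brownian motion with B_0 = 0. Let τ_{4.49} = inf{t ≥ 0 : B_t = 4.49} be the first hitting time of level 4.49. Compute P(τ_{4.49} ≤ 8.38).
P(τ_{4.49} ≤ 8.38) = 2(1 − Φ(4.49/√8.38)) = 2(1 − Φ(1.5510)) ≈ 0.1209

By the reflection principle for standard BM, P(τ_b ≤ t) = 2 · P(B_t ≥ b). Since B_t ~ N(0, t), P(B_t ≥ 4.49) = 1 − Φ(4.49/√t) = 1 − Φ(4.49/√8.38) = 1 − Φ(1.5510) ≈ 0.06045. Doubling: P(τ_{4.49} ≤ 8.38) ≈ 2 · 0.06045 = 0.12090 ≈ 0.1209.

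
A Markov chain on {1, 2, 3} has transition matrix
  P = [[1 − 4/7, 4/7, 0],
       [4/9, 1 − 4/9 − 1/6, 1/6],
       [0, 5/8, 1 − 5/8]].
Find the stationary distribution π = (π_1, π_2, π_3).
π = (35/92, 45/92, 3/23)

This is a birth-death chain on three states, which satisfies detailed balance: π_1 · P_{12} = π_2 · P_{21} and π_2 · P_{23} = π_3 · P_{32}.
From π_1 · 4/7 = π_2 · 4/9: π_2/π_1 = (4/7)/(4/9) = 9/7.
From π_2 · 1/6 = π_3 · 5/8: π_3/π_2 = (1/6)/(5/8) = 4/15.
Take π_1 proportional to 1; then unnormalized π = (1, 9/7, 12/35). Normalize by dividing by the sum 92/35:
  π = (35/92, 45/92, 3/23).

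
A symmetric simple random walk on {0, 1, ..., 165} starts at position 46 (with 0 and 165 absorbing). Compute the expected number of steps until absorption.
E[τ | X_0 = 46] = 5474

Let v_k = E[τ | X_0 = k]. Boundary: v_0 = v_165 = 0. Recurrence: v_k = 1 + (v_{k-1} + v_{k+1})/2 for 1 ≤ k ≤ 164. The particular solution to v_k − (v_{k-1} + v_{k+1})/2 = 1 is v_k = −k^2. Adding homogeneous solution A + B k and matching boundaries gives v_k = k (165 − k). Substituting k = 46: v_46 = 46 · 119 = 5474.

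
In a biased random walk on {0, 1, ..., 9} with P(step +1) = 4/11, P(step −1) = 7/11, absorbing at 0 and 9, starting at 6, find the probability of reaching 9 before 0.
P(hit 9 before 0) = (1 − (7/4)^6) / (1 − (7/4)^9) = 26048/143697

Let u_k denote P(reach 9 before 0 | start at k). Boundary: u_0 = 0, u_9 = 1. Recurrence: u_k = 4/11·u_{k+1} + 7/11·u_{k-1} for 1 ≤ k ≤ 8. Try u_k = A + B·r^k with r = q/p = (7/11)/(4/11) = 7/4. Substitution satisfies the recurrence; boundary conditions give:
  u_k = (1 − r^k) / (1 − r^N) = (1 − (7/4)^6) / (1 − (7/4)^9) = 26048/143697.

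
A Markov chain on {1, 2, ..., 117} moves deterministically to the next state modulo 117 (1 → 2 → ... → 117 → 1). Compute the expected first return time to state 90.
E[T_90 | X_0 = 90] = 117

The chain cycles deterministically, so starting at state 90 it returns in exactly 117 steps. Equivalently, the stationary distribution is uniform π_j = 1/117 for every state j, so by Kac's formula E[T_90] = 1/π_90 = 117.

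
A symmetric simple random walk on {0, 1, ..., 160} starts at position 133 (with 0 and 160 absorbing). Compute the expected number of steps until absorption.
E[τ | X_0 = 133] = 3591

Let v_k = E[τ | X_0 = k]. Boundary: v_0 = v_160 = 0. Recurrence: v_k = 1 + (v_{k-1} + v_{k+1})/2 for 1 ≤ k ≤ 159. The particular solution to v_k − (v_{k-1} + v_{k+1})/2 = 1 is v_k = −k^2. Adding homogeneous solution A + B k and matching boundaries gives v_k = k (160 − k). Substituting k = 133: v_133 = 133 · 27 = 3591.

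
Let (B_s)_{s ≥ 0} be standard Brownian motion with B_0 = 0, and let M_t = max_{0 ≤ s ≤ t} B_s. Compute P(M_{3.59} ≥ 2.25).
P(M_{3.59} ≥ 2.25) = 2·P(B_{3.59} ≥ 2.25) = 2(1 − Φ(2.25/√3.59)) ≈ 0.2350

By the reflection principle for Brownian motion, P(M_t ≥ a) = 2 · P(B_t ≥ a) for a ≥ 0. Since B_t ~ N(0, t), P(B_t ≥ 2.25) = 1 − Φ(2.25/√t) = 1 − Φ(2.25/√3.59) = 1 − Φ(1.1875). So
  P(M_{3.59} ≥ 2.25) = 2(1 − Φ(1.1875)) ≈ 0.2350.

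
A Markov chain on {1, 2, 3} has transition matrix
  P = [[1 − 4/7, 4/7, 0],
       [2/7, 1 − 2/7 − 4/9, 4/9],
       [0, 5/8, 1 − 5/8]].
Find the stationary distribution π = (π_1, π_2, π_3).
π = (45/199, 90/199, 64/199)

This is a birth-death chain on three states, which satisfies detailed balance: π_1 · P_{12} = π_2 · P_{21} and π_2 · P_{23} = π_3 · P_{32}.
From π_1 · 4/7 = π_2 · 2/7: π_2/π_1 = (4/7)/(2/7) = 2.
From π_2 · 4/9 = π_3 · 5/8: π_3/π_2 = (4/9)/(5/8) = 32/45.
Take π_1 proportional to 1; then unnormalized π = (1, 2, 64/45). Normalize by dividing by the sum 199/45:
  π = (45/199, 90/199, 64/199).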